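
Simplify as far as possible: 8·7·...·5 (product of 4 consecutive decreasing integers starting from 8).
1,680

This is P(8,4) = 8!/(4)! = 1,680.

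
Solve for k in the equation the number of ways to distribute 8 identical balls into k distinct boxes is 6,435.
8

Explanation: Stars and bars: the count is C(8+k−1, k−1), increasing in k. k=6: C(13,5) = 1,287, k=7: C(14,6) = 3,003, k=8: C(15,7) = 6,435 ✓. So k = 8.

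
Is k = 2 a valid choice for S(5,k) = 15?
Yes

Explanation: S(5,2) = 2·S(4,2) + S(4,1) = 2·7 + 1 = 15, which equals 15.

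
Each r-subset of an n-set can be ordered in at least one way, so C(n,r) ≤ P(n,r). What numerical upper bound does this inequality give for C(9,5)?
15,120

Solution: P(9,5) = 9·8·7·6·5 = 15,120, so C(9,5) ≤ 15,120. (The bound is loose by a factor of 5! = 120: C(9,5) = 15,120/120 = 126.)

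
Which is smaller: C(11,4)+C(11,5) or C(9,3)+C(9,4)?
C(9,3)+C(9,4)

First=792, Second=210.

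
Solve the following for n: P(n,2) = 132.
P(n,2) = n(n−1) is increasing in n; n(n−1) ≈ (n−0.5)^2 = 132 gives n ≈ 12.0. Check: P(10,2) = 90, P(11,2) = 110, P(12,2) = 132 ✓. So n = 12.

Answer: 12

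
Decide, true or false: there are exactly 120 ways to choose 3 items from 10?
True

Solution: C(10,3) = 120.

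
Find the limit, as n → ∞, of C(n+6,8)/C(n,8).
Both numerator and denominator grow as n^8/8! for large n, so the ratio → 1.
Final answer: 1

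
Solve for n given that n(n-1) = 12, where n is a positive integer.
n² − n − 12 = 0, so n = (1 ± √(1 + 4·12))/2 = (1 ± √49)/2 = (1 ± 7)/2, i.e. n = 4 or n = -3. Taking the positive root, n = 4 (check: 4×3 = 12).
Final answer: 4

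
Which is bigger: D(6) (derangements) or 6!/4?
D(6)

Working:
D(6) = (6-1)·[D(5) + D(4)] = 5·[44 + 9] = 265; 6!/4 = 720/4 = 180.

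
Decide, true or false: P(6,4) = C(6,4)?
False
P(6,4) = 360 but C(6,4) = 15; they differ by a factor of 4! = 24, so the statement does not hold.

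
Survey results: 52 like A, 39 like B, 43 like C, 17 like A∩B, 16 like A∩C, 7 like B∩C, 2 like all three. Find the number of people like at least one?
96

Explanation: |A∪B∪C| = 52+39+43-17-16-7+2 = 96.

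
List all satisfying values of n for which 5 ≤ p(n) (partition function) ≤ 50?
4, 5, 6, 7, 8, 9, 10

Explanation: Tabulating p(n) via p(n) = p(n−1) + p(n−2) − p(n−5) − p(n−7) + …: p(3)=3; p(4)=5; p(5)=7; p(6)=11; p(7)=15; p(8)=22; p(9)=30; p(10)=42; p(11)=56. So valid n = 4, 5, 6, 7, 8, 9, 10.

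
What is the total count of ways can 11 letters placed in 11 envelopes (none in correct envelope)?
Using D(n) = (n-1)[D(n-1) + D(n-2)]:
D(11) = (11-1) × [D(10) + D(9)]
      = 10 × [1334961 + 133496]
      = 10 × 1468457
      = 14,684,570

Answer: 14,684,570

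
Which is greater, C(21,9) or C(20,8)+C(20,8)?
C(21,9)
C(21,9)=293,930; C(20,8)+C(20,8)=125,970+125,970=251,940.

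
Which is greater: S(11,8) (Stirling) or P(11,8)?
P(11,8)

Working:
S(11,8) = 8·S(10,8) + S(10,7) = 8·750 + 5,880 = 11,880; P(11,8) = 6,652,800.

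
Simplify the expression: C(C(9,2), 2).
C(9,2) = 36, then C(36, 2) = 630.
Final answer: 630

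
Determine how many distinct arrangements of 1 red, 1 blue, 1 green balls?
6

Multinomial: 3!/(1! × 1! × 1!) = 6.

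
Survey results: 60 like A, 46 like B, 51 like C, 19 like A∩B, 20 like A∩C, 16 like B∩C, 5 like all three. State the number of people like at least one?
107

Explanation: |A∪B∪C| = 60+46+51-19-20-16+5 = 107.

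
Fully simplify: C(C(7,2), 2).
210

C(7,2) = 21, then C(21, 2) = 210.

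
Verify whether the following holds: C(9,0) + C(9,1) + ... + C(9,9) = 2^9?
True

Binomial theorem with x = y = 1: Σ C(9,i) = (1+1)^9 = 2^9 = 512. The statement holds.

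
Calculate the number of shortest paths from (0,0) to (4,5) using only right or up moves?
126

Explanation: Choose 4 rights from 9 moves: C(9,4) = 126.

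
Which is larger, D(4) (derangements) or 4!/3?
D(4)

Explanation: D(4) = (4-1)·[D(3) + D(2)] = 3·[2 + 1] = 9; 4!/3 = 24/3 = 8.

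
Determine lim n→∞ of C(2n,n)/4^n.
0

Reasoning: C(2n,n) ~ 4^n/√(πn), so C(2n,n)/4^n ~ 1/√(πn) → 0.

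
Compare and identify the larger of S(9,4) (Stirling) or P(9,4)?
S(9,4)

Explanation: S(9,4) = 4·S(8,4) + S(8,3) = 4·1,701 + 966 = 7,770; P(9,4) = 3,024.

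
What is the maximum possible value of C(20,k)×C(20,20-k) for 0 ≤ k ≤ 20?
34,134,779,536

Working:
C(20,k)·C(20,20-k) = C(20,k)², maximised at the centre k = 10: C(20,10)² = 34,134,779,536.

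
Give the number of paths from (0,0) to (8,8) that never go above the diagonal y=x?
1,430
Counted by the Catalan number C_8: C_8 = C(16,8)/(8+1) = 12,870/9 = 1,430.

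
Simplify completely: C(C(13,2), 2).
3,003

C(13,2) = 78, then C(78, 2) = 3,003.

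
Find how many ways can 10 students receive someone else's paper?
1,334,961

Working:
Using D(n) = (n-1)[D(n-1) + D(n-2)]:
D(10) = (10-1) × [D(9) + D(8)]
      = 9 × [133496 + 14833]
      = 9 × 148329
      = 1,334,961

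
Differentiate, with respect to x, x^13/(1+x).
Quotient rule: [13x^{12}(1+x) - x^13]/(1+x)².
Final answer: (13x^12(1+x) - x^13)/(1+x)²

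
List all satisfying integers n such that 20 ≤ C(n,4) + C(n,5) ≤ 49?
6
C(5,4)+C(5,5)=6; C(6,4)+C(6,5)=21; C(7,4)+C(7,5)=56. So valid n = 6.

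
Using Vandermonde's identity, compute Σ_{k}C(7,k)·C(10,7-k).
19,448

Solution: = C(7+10,7) = C(17,7) = 19,448.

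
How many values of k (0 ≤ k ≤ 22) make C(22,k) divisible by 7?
Checking C(22,k) mod 7 for k = 0..22: divisible at k = 2, 3, 4, 5, 6, 9, 10, 11, 12, 13, 16, 17, 18, 19, 20. That's 15 values.
Final answer: 15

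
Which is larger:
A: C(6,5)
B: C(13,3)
B

Explanation: A=C(6,5)=6, B=C(13,3)=286.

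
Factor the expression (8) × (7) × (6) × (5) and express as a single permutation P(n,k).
Product of 4 consecutive descending integers starting at 8: P(8,4) = 8!/4! = 1,680.
Final answer: P(8,4) = 8!/(4)!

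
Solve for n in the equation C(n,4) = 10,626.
24

Solution: C(n,4) = n(n−1)(n−2)(n−3)/4! is increasing in n, and n(n−1)(n−2)(n−3) = 4!·10,626 = 255,024 ≈ (n−1.5)^4 gives n ≈ 24.0. Check: C(22,4) = 7,315, C(23,4) = 8,855, C(24,4) = 10,626 ✓. So n = 24.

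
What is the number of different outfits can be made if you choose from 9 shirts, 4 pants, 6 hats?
By the multiplication principle: 9 × 4 × 6 = 216.

Answer: 216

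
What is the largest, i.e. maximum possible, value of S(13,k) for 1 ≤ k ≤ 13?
9,321,312

Solution: Row S(13,k) for k = 1..13 (via S(n,k) = k·S(n−1,k) + S(n−1,k−1)): 1, 4,095, 261,625, 2,532,530, 7,508,501, 9,321,312, 5,715,424, 1,899,612, 359,502, 39,325, 2,431, 78, 1. The row is unimodal; maximum at k = 6: 9,321,312.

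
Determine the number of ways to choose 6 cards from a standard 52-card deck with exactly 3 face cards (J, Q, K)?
12 face cards and 40 non-face cards: C(12,3) × C(40,3) = 220 × 9,880 = 2,173,600.
Final answer: 2,173,600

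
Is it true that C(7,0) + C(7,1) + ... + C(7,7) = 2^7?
True

Explanation: Binomial theorem with x = y = 1: Σ C(7,i) = (1+1)^7 = 2^7 = 128. The statement holds.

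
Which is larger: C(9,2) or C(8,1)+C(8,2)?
Equal

Explanation: By Pascal's identity: C(9,2) = C(8,1)+C(8,2) = 36. Equal.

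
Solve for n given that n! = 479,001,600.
12

Explanation: n! is strictly increasing. 10! = 3,628,800, 11! = 39,916,800, 12! = 479,001,600 ✓. So n = 12.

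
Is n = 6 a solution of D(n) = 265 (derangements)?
Yes
D(6) = (6-1)·[D(5) + D(4)] = 5·[44 + 9] = 265, which equals 265.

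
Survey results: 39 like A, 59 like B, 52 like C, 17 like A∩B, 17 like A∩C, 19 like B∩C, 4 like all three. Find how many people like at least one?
|A∪B∪C| = 39+59+52-17-17-19+4 = 101.

Answer: 101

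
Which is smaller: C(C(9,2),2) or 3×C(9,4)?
3×C(9,4)

Reasoning: C(C(9,2),2)=630, 3×C(9,4)=378.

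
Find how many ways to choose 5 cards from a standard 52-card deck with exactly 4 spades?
27,885

Explanation: 13 spades and 39 non-spades: C(13,4) × C(39,1) = 715 × 39 = 27,885.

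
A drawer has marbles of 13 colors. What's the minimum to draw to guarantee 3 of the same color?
27

Solution: Worst case: 2 of each = 26. One more: 27.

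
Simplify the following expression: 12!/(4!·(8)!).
495

Working:
This is C(12,4) = 495.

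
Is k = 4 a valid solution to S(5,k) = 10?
Yes

Solution: S(5,4) = 4·S(4,4) + S(4,3) = 4·1 + 6 = 10, which equals 10.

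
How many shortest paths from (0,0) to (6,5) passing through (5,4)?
To (5,4): C(9,5)=126. From there: C(2,1)=2. Total: 252.
Final answer: 252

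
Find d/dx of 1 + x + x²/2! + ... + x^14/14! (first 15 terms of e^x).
Differentiating term by term gives the first 14 terms of e^x.
Final answer: 1 + x + x²/2! + ... + x^13/13!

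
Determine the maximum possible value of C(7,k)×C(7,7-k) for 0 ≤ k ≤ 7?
C(7,k)·C(7,7-k) = C(7,k)², maximised at the centre k = 3: C(7,3)² = 1,225.

Answer: 1,225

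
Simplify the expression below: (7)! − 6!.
(7)! − 6! = (7)·6! − 6! = (7−1)·6! = 6·6! = 4,320.
Final answer: 4,320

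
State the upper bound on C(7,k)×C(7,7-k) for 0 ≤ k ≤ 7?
1,225

Explanation: C(7,k)·C(7,7-k) = C(7,k)², maximised at the centre k = 3: C(7,3)² = 1,225.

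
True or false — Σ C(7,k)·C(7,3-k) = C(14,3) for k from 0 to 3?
Vandermonde's identity gives C(14,3) = 364; RHS C(14,3) = 364.

Answer: True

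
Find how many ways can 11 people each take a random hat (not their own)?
14,684,570

Reasoning: Using D(n) = (n-1)[D(n-1) + D(n-2)]:
D(11) = (11-1) × [D(10) + D(9)]
      = 10 × [1334961 + 133496]
      = 10 × 1468457
      = 14,684,570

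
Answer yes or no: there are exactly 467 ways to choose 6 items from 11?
C(11,6) = 462 ≠ 467.
Final answer: No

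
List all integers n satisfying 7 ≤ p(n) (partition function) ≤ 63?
Tabulating p(n) via p(n) = p(n−1) + p(n−2) − p(n−5) − p(n−7) + …: p(4)=5; p(5)=7; p(6)=11; p(7)=15; p(8)=22; p(9)=30; p(10)=42; p(11)=56; p(12)=77. So valid n = 5, 6, 7, 8, 9, 10, 11.

Answer: 5, 6, 7, 8, 9, 10, 11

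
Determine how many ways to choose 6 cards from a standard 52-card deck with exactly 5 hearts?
50,193
13 hearts and 39 non-hearts: C(13,5) × C(39,1) = 1287 × 39 = 50,193.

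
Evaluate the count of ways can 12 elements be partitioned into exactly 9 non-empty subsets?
22,275

Explanation: This equals S(12,9), the Stirling number of the 2nd kind.
Using the Stirling recurrence: S(n,k) = k·S(n-1,k) + S(n-1,k-1)
S(12,9) = 9·S(11,9) + S(11,8)
         = 9·1155 + 11880
         = 10395 + 11880
         = 22,275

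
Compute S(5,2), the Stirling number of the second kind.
15

Working:
Using the Stirling recurrence: S(n,k) = k·S(n-1,k) + S(n-1,k-1)
S(5,2) = 2·S(4,2) + S(4,1)
         = 2·7 + 1
         = 14 + 1
         = 15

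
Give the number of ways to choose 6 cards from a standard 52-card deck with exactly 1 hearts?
7,484,841

Working:
13 hearts and 39 non-hearts: C(13,1) × C(39,5) = 13 × 575757 = 7,484,841.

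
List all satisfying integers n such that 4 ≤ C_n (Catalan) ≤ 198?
3, 4, 5, 6

Solution: C_2=2; C_3=5; C_4=14; C_5=42; C_6=132; C_7=429. So valid n = 3, 4, 5, 6.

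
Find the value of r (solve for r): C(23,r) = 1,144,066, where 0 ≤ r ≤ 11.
10

Explanation: C(23,r) is increasing for 0 ≤ r ≤ 11. Stepping up (C(23,r+1) = C(23,r)·(23−r)/(r+1)): C(23,1) = 23, C(23,2) = 253, C(23,3) = 1,771, C(23,4) = 8,855, C(23,5) = 33,649, C(23,6) = 100,947, C(23,7) = 245,157, C(23,8) = 490,314, C(23,9) = 817,190, C(23,10) = 1,144,066 ✓. So r = 10.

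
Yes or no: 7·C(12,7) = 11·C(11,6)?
No

Working:
Absorption identity k·C(n,k) = n·C(n-1,k-1). LHS = 7·792 = 5,544; RHS = 11·462 = 5,082.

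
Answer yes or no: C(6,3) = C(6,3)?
Yes

Solution: Symmetry C(n,k) = C(n,n-k): C(6,3) = 20 and C(6,3) = 20. Both sides agree, so the statement holds.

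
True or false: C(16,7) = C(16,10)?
False

Reasoning: C(16,7) = 11,440 but C(16,10) = 8,008; symmetry gives C(16,7) = C(16,9), not C(16,10).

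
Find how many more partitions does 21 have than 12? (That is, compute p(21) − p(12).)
715
Pentagonal recurrence p(n) = p(n−1) + p(n−2) − p(n−5) − p(n−7) + …: p(21) = p(20) + p(19) − p(16) − p(14) + p(9) + p(6) = 627 + 490 − 231 − 135 + 30 + 11 = 792.
p(12) = p(11) + p(10) − p(7) − p(5) + p(0) = 56 + 42 − 15 − 7 + 1 = 77.
Difference = 792 − 77 = 715.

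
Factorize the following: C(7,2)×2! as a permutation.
P(7,2)

Solution: C(7,2)×2! = [7!/(2!(5)!)]×2! = 7!/(5)! = P(7,2) = 42.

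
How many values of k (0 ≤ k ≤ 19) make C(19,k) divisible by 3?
14

Solution: Checking C(19,k) mod 3 for k = 0..19: divisible at k = 2, 3, 4, 5, 6, 7, 8, 11, 12, 13, 14, 15, 16, 17. That's 14 values.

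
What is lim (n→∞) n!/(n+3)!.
0

Reasoning: n!/(n+3)! = 1/[(n+1)(n+2)(n+3)] → 0 as n → ∞.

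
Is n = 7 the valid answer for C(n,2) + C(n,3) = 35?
No

C(7,2) + C(7,3) = 21 + 35 = 56, which does not equal 35.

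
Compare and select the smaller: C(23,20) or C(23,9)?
C(23,20)
C(23,20)=1,771, C(23,9)=817,190.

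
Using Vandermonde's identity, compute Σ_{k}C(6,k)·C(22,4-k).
20,475

Reasoning: = C(6+22,4) = C(28,4) = 20,475.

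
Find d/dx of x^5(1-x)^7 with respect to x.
5x^4(1-x)^7 - 7x^5(1-x)^6

Explanation: Product rule: 5x^{4}(1-x)^{7} + x^5·(-7)(1-x)^{6}.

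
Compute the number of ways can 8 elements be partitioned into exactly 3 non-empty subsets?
966

Solution: This equals S(8,3), the Stirling number of the 2nd kind.
Using the Stirling recurrence: S(n,k) = k·S(n-1,k) + S(n-1,k-1)
S(8,3) = 3·S(7,3) + S(7,2)
         = 3·301 + 63
         = 903 + 63
         = 966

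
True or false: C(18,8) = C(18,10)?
True

Reasoning: C(18,8) = C(18,18-8) by the symmetry property; both equal 43,758.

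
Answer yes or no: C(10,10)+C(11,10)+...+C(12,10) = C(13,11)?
Yes

Explanation: Hockey stick identity gives Σ = C(13,11) = 78; RHS C(13,11) = 78.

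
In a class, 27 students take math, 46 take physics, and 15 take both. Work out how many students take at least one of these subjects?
58

Solution: |A∪B| = |A|+|B|-|A∩B| = 27+46-15 = 58.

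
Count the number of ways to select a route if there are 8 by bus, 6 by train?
By the addition principle: 8 + 6 = 14.
Final answer: 14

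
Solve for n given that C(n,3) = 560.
16

Reasoning: C(n,3) = n(n−1)(n−2)/3! is increasing in n, and n(n−1)(n−2) = 3!·560 = 3,360 ≈ (n−1)^3 gives n ≈ 16.0. Check: C(14,3) = 364, C(15,3) = 455, C(16,3) = 560 ✓. So n = 16.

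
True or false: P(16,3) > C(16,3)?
True

Explanation: P(16,3) = 3,360 and C(16,3) = 560; P(n,r) = r! × C(n,r) so P > C whenever r ≥ 2.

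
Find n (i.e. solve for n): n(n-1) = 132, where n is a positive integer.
12
n² − n − 132 = 0, so n = (1 ± √(1 + 4·132))/2 = (1 ± √529)/2 = (1 ± 23)/2, i.e. n = 12 or n = -11. Taking the positive root, n = 12 (check: 12×11 = 132).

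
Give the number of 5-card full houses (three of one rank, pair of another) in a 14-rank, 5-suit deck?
18,200

Working:
Triple rank: 14. Triple suits: C(5,3)=10. Pair rank: 13. Pair suits: C(5,2)=10. Total: 18,200.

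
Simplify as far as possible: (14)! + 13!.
(14)! + 13! = (14)·13! + 13! = (14+1)·13! = 15·13! = 93,405,312,000.
Final answer: 93,405,312,000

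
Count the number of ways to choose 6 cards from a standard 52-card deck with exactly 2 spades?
6,415,578
13 spades and 39 non-spades: C(13,2) × C(39,4) = 78 × 82251 = 6,415,578.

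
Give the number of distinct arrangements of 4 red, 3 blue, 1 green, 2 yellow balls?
12,600

Solution: Multinomial: 10!/(4! × 3! × 1! × 2!) = 12,600.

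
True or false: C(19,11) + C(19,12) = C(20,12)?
Pascal's identity C(n,k) + C(n,k+1) = C(n+1,k+1): 75,582 + 50,388 = 125,970 = C(20,12).

Answer: True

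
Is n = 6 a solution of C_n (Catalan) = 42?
No

Solution: C_6 = C(12,6)/(6+1) = 924/7 = 132, which does not equal 42.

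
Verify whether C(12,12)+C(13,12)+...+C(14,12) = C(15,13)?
True
Hockey stick identity gives Σ = C(15,13) = 105; RHS C(15,13) = 105.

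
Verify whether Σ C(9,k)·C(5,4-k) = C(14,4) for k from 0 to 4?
True

Reasoning: Vandermonde's identity gives C(14,4) = 1,001; RHS C(14,4) = 1,001.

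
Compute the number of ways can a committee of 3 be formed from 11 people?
165

Explanation: C(11,3) = 11! / (3! × (11-3)!)
         = 11! / (3! × 8!)
         = 165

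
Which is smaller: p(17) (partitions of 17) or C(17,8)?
p(17)

Pentagonal recurrence p(n) = p(n−1) + p(n−2) − p(n−5) − p(n−7) + …: p(17) = p(16) + p(15) − p(12) − p(10) + p(5) + p(2) = 231 + 176 − 77 − 42 + 7 + 2 = 297; C(17,8) = 24,310.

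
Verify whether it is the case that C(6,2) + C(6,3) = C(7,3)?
True

Working:
Pascal's identity: LHS = 15 + 20 = 35; RHS = C(7,3) = 35. Both sides agree, so the statement holds.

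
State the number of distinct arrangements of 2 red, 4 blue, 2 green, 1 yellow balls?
3,780

Solution: Multinomial: 9!/(2! × 4! × 2! × 1!) = 3,780.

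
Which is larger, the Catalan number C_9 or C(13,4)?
C_9

Explanation: C_9 = C(18,9)/(9+1) = 48,620/10 = 4,862; C(13,4) = 715.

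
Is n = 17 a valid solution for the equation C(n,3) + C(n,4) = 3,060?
C(17,3) + C(17,4) = 680 + 2,380 = 3,060, which equals 3,060.

Answer: Yes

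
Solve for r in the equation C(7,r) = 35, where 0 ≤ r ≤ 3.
3

Explanation: C(7,r) is increasing for 0 ≤ r ≤ 3. Stepping up (C(7,r+1) = C(7,r)·(7−r)/(r+1)): C(7,1) = 7, C(7,2) = 21, C(7,3) = 35 ✓. So r = 3.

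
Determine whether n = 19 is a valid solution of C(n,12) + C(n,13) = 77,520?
Yes
C(19,12) + C(19,13) = 50,388 + 27,132 = 77,520, which equals 77,520.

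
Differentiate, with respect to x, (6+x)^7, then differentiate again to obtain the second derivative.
42(6+x)^5

First derivative: 7(6+x)^{6}. Second derivative: 7·6·(6+x)^{5} = 42(6+x)^{5}.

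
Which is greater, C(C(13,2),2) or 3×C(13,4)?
C(C(13,2),2)=3,003, 3×C(13,4)=2,145.
Final answer: C(C(13,2),2)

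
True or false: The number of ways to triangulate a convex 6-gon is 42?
False

Reasoning: Triangulations of a convex 6-gon are counted by the Catalan number C_4: C_4 = C(8,4)/(4+1) = 70/5 = 14.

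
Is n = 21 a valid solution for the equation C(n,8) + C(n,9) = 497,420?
Yes

Explanation: C(21,8) + C(21,9) = 203,490 + 293,930 = 497,420, which equals 497,420.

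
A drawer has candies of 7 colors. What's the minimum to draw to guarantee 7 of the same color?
43

Solution: Worst case: 6 of each = 42. One more: 43.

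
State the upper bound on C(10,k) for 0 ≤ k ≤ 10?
252

Reasoning: Maximum at k = 5: C(10,5) = 252.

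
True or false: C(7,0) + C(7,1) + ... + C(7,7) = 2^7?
True

Solution: Binomial theorem with x = y = 1: Σ C(7,i) = (1+1)^7 = 2^7 = 128. The statement holds.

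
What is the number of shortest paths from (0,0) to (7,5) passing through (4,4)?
280

Working:
To (4,4): C(8,4)=70. From there: C(4,3)=4. Total: 280.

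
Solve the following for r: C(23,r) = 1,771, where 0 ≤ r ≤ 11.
3
C(23,r) is increasing for 0 ≤ r ≤ 11. Stepping up (C(23,r+1) = C(23,r)·(23−r)/(r+1)): C(23,1) = 23, C(23,2) = 253, C(23,3) = 1,771 ✓. So r = 3.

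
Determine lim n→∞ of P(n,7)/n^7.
1
P(n,7) = n(n-1)···(n-6) ≈ n^7 for large n. Limit = 1.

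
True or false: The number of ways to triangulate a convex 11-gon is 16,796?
Triangulations of a convex 11-gon are counted by the Catalan number C_9: C_9 = C(18,9)/(9+1) = 48,620/10 = 4,862.

Answer: False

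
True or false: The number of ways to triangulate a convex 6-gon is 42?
False

Triangulations of a convex 6-gon are counted by the Catalan number C_4: C_4 = C(8,4)/(4+1) = 70/5 = 14.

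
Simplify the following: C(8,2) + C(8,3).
84

Explanation: By Pascal's identity: C(9,3) = 84.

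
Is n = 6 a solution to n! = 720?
Yes
6! = 6·5! = 6·120 = 720, which equals 720.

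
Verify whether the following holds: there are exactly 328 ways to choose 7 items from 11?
C(11,7) = 330 ≠ 328.

Answer: False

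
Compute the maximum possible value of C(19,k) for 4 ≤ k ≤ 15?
92,378

Working:
C(19,k) is maximised at the centre of the row: C(19,9) = 92,378.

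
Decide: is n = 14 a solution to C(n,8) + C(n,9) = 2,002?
C(14,8) + C(14,9) = 3,003 + 2,002 = 5,005, which does not equal 2,002.

Answer: No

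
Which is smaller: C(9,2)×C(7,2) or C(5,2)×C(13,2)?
C(9,2)×C(7,2)=756, C(5,2)×C(13,2)=780.

Answer: C(9,2)×C(7,2)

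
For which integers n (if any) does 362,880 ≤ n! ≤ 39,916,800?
9, 10, 11

Working:
n! is strictly increasing; 9! = 362,880 and 11! = 39,916,800, so valid n = 9, 10, 11.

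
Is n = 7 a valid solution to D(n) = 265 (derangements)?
No
D(7) = (7-1)·[D(6) + D(5)] = 6·[265 + 44] = 1,854, which does not equal 265.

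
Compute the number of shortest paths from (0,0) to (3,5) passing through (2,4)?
30

Solution: To (2,4): C(6,2)=15. From there: C(2,1)=2. Total: 30.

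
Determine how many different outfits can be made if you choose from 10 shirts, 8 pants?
By the multiplication principle: 10 × 8 = 80.
Final answer: 80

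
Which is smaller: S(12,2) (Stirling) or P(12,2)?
P(12,2)

Working:
S(12,2) = 2·S(11,2) + S(11,1) = 2·1,023 + 1 = 2,047; P(12,2) = 132.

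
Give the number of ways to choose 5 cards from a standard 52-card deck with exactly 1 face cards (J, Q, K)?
12 face cards and 40 non-face cards: C(12,1) × C(40,4) = 12 × 91,390 = 1,096,680.

Answer: 1,096,680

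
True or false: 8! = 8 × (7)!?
True

Solution: By definition n! = n × (n-1)!, so 8! = 8 × 7!.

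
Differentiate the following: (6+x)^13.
13(6+x)^12
Using the power rule: d/dx (6+x)^13 = 13(6+x)^{12}.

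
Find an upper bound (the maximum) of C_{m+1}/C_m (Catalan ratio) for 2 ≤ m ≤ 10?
7/2
C_{m+1}/C_m = 2(2m+1)/(m+2), which increases with m. Maximum at m = 10: 2·21/12 = 7/2.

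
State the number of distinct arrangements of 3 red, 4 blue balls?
Multinomial: 7!/(3! × 4!) = 35.
Final answer: 35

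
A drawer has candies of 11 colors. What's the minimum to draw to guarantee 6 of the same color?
56
Worst case: 5 of each = 55. One more: 56.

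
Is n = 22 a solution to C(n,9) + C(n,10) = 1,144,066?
Yes

C(22,9) + C(22,10) = 497,420 + 646,646 = 1,144,066, which equals 1,144,066.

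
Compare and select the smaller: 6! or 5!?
6!=720, 5!=120. 6! > 5!.
Final answer: 5!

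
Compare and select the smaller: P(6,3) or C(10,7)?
Equal

Solution: P(6,3)=120, C(10,7)=120.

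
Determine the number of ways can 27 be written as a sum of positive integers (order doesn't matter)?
3,010

Pentagonal recurrence p(n) = p(n−1) + p(n−2) − p(n−5) − p(n−7) + …: p(27) = p(26) + p(25) − p(22) − p(20) + p(15) + p(12) − p(5) − p(1) = 2,436 + 1,958 − 1,002 − 627 + 176 + 77 − 7 − 1 = 3,010.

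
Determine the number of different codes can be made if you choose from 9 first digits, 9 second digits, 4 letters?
By the multiplication principle: 9 × 9 × 4 = 324.
Final answer: 324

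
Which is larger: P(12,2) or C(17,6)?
C(17,6)

Reasoning: P(12,2)=132, C(17,6)=12,376.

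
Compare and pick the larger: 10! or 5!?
10!

Reasoning: 10!=3,628,800, 5!=120. 10! > 5!.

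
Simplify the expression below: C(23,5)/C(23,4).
C(n,k+1)/C(n,k) = (n−k)/(k+1). Here (23−4)/(4+1) = 19/5 = 19/5.
Final answer: 19/5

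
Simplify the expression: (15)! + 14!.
1,394,852,659,200
(15)! + 14! = (15)·14! + 14! = (15+1)·14! = 16·14! = 1,394,852,659,200.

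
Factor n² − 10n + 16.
Seek roots whose sum is 10 and product is 16: (2, 8). So n² − 10n + 16 = (n − 2)(n − 8).
Final answer: (n − 2)(n − 8)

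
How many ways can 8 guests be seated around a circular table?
5,040

Explanation: Circular arrangements: (8-1)! = 5,040.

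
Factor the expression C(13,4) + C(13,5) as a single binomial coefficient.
C(14,5)

Working:
By Pascal's identity: C(13,4) + C(13,5) = C(14,5) = 2,002.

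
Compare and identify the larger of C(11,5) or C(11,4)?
C(11,5)

Solution: C(11,5)=462, C(11,4)=330.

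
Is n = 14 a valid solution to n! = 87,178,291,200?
14! = 14·13! = 14·6,227,020,800 = 87,178,291,200, which equals 87,178,291,200.
Final answer: Yes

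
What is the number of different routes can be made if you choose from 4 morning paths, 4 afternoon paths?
16

Working:
By the multiplication principle: 4 × 4 = 16.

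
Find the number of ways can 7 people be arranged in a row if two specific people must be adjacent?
1,440

Treat pair as unit: (7-1)! arrangements × 2 internal orders = 1,440.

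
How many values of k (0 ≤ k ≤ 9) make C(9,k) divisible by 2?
6

Checking C(9,k) mod 2 for k = 0..9: divisible at k = 2, 3, 4, 5, 6, 7. That's 6 values.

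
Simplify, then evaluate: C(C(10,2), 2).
C(10,2) = 45, then C(45, 2) = 990.

Answer: 990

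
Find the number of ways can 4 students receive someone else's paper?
9
Using D(n) = (n-1)[D(n-1) + D(n-2)]:
D(4) = (4-1) × [D(3) + D(2)]
      = 3 × [2 + 1]
      = 3 × 3
      = 9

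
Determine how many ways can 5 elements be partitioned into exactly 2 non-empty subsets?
This equals S(5,2), the Stirling number of the 2nd kind.
Using the Stirling recurrence: S(n,k) = k·S(n-1,k) + S(n-1,k-1)
S(5,2) = 2·S(4,2) + S(4,1)
         = 2·7 + 1
         = 14 + 1
         = 15
Final answer: 15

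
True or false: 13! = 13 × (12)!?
True

Solution: By definition n! = n × (n-1)!, so 13! = 13 × 12!.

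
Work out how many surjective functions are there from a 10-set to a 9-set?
Onto functions = 9! × S(10,9)
First compute S(10,9) via recurrence:
Using the Stirling recurrence: S(n,k) = k·S(n-1,k) + S(n-1,k-1)
S(10,9) = 9·S(9,9) + S(9,8)
         = 9·1 + 36
         = 9 + 36
         = 45
Then: 362880 × 45 = 16,329,600
Final answer: 16,329,600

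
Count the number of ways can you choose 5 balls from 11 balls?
C(11,5) = 11! / (5! × (11-5)!)
         = 11! / (5! × 6!)
         = 462

Answer: 462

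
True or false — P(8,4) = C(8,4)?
False

P(8,4) = 1,680 but C(8,4) = 70; they differ by a factor of 4! = 24, so the statement does not hold.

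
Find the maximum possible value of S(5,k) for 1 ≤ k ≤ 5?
25

Working:
Row S(5,k) for k = 1..5 (via S(n,k) = k·S(n−1,k) + S(n−1,k−1)): 1, 15, 25, 10, 1. The row is unimodal; maximum at k = 3: 25.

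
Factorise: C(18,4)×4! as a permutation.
C(18,4)×4! = [18!/(4!(14)!)]×4! = 18!/(14)! = P(18,4) = 73,440.
Final answer: P(18,4)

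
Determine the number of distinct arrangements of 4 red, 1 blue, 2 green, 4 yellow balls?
34,650

Working:
Multinomial: 11!/(4! × 1! × 2! × 4!) = 34,650.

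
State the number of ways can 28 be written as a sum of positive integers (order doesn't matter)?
3,718
Pentagonal recurrence p(n) = p(n−1) + p(n−2) − p(n−5) − p(n−7) + …: p(28) = p(27) + p(26) − p(23) − p(21) + p(16) + p(13) − p(6) − p(2) = 3,010 + 2,436 − 1,255 − 792 + 231 + 101 − 11 − 2 = 3,718.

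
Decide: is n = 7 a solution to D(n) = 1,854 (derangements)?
D(7) = (7-1)·[D(6) + D(5)] = 6·[265 + 44] = 1,854, which equals 1,854.
Final answer: Yes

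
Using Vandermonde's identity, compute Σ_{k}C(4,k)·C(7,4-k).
= C(4+7,4) = C(11,4) = 330.

Answer: 330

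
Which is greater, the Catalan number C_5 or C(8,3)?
C_5 = C(10,5)/(5+1) = 252/6 = 42; C(8,3) = 56.

Answer: C(8,3)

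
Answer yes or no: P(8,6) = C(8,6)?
No

Solution: P(8,6) = 20,160 but C(8,6) = 28; they differ by a factor of 6! = 720, so the statement does not hold.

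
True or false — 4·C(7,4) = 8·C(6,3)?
False

Absorption identity k·C(n,k) = n·C(n-1,k-1). LHS = 4·35 = 140; RHS = 8·20 = 160.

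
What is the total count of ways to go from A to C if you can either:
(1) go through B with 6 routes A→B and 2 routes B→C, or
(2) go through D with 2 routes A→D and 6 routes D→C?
24

Reasoning: Route via B: 6×2=12. Route via D: 2×6=12. Total: 24.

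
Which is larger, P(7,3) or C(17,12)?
C(17,12)

P(7,3)=210, C(17,12)=6,188.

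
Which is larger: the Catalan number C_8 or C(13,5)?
C_8 = C(16,8)/(8+1) = 12,870/9 = 1,430; C(13,5) = 1,287.

Answer: C_8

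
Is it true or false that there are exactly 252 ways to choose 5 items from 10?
True

Working:
C(10,5) = 252.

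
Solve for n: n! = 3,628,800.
10

Explanation: n! is strictly increasing. 8! = 40,320, 9! = 362,880, 10! = 3,628,800 ✓. So n = 10.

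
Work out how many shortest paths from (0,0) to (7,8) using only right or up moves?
6,435

Choose 7 rights from 15 moves: C(15,7) = 6,435.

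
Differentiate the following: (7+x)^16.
16(7+x)^15
Using the power rule: d/dx (7+x)^16 = 16(7+x)^{15}.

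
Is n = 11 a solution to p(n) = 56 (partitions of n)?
Yes
Pentagonal recurrence p(n) = p(n−1) + p(n−2) − p(n−5) − p(n−7) + …: p(11) = p(10) + p(9) − p(6) − p(4) = 42 + 30 − 11 − 5 = 56, which equals 56.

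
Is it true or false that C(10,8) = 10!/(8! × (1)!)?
False
The correct denominator is 8!×2!, giving C(10,8) = 45; the stated RHS is 10!/(8!×1!) = 90 ≠ 45, so the statement does not hold.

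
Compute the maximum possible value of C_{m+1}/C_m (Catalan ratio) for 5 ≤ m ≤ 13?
C_{m+1}/C_m = 2(2m+1)/(m+2), which increases with m. Maximum at m = 13: 2·27/15 = 18/5.

Answer: 18/5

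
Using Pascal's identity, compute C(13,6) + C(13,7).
3,432

Explanation: C(13,6) + C(13,7) = C(14,7) = 3,432.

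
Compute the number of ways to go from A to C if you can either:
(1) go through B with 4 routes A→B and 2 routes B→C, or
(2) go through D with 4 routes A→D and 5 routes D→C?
28

Solution: Route via B: 4×2=8. Route via D: 4×5=20. Total: 28.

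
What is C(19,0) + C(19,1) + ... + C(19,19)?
524,288
Sum of binomial coefficients = 2^19 = 524,288.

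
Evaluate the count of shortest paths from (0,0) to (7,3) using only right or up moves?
120

Working:
Choose 7 rights from 10 moves: C(10,7) = 120.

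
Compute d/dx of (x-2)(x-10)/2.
(2x - 12)/2

d/dx[(x-2)(x-10)] = (x-10) + (x-2) = 2x - 12. Dividing by 2 gives (2x - 12)/2.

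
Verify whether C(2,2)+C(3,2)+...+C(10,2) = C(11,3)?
True
Hockey stick identity gives Σ = C(11,3) = 165; RHS C(11,3) = 165.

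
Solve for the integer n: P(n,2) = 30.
6
P(n,2) = n(n−1) is increasing in n; n(n−1) ≈ (n−0.5)^2 = 30 gives n ≈ 6.0. Check: P(4,2) = 12, P(5,2) = 20, P(6,2) = 30 ✓. So n = 6.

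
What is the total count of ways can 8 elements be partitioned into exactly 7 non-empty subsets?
28
This equals S(8,7), the Stirling number of the 2nd kind.
Using the Stirling recurrence: S(n,k) = k·S(n-1,k) + S(n-1,k-1)
S(8,7) = 7·S(7,7) + S(7,6)
         = 7·1 + 21
         = 7 + 21
         = 28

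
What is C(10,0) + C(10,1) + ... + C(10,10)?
Sum of binomial coefficients = 2^10 = 1,024.

Answer: 1,024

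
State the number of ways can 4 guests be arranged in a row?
24
Arrangements of 4 distinct objects: 4! = 24.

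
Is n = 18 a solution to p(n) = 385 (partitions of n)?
Yes

Solution: Pentagonal recurrence p(n) = p(n−1) + p(n−2) − p(n−5) − p(n−7) + …: p(18) = p(17) + p(16) − p(13) − p(11) + p(6) + p(3) = 297 + 231 − 101 − 56 + 11 + 3 = 385, which equals 385.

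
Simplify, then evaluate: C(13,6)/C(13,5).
C(n,k+1)/C(n,k) = (n−k)/(k+1). Here (13−5)/(5+1) = 8/6 = 4/3.

Answer: 4/3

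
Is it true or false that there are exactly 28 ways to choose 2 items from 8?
C(8,2) = 28.
Final answer: True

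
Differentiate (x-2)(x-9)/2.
d/dx[(x-2)(x-9)] = (x-9) + (x-2) = 2x - 11. Dividing by 2 gives (2x - 11)/2.
Final answer: (2x - 11)/2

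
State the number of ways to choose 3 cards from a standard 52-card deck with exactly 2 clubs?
3,042

Explanation: 13 clubs and 39 non-clubs: C(13,2) × C(39,1) = 78 × 39 = 3,042.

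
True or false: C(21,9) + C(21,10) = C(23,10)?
False

Working:
Pascal's identity gives C(22,10) = 646,646, whereas C(23,10) = 1,144,066.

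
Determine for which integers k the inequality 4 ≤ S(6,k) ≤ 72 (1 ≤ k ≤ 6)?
2, 4, 5

Solution: S(6,1)=1; S(6,2)=31; S(6,3)=90; S(6,4)=65; S(6,5)=15; S(6,6)=1. So valid k = 2, 4, 5.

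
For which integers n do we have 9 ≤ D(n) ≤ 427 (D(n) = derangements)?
4, 5, 6

Using D(n) = (n−1)[D(n−1) + D(n−2)] with D(1)=0, D(2)=1: D(3)=2; D(4)=9; D(5)=44; D(6)=265; D(7)=1,854. So valid n = 4, 5, 6.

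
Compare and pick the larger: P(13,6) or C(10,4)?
P(13,6)

Explanation: P(13,6)=1,235,520, C(10,4)=210.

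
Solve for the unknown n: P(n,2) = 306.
18

Reasoning: P(n,2) = n(n−1) is increasing in n; n(n−1) ≈ (n−0.5)^2 = 306 gives n ≈ 18.0. Check: P(16,2) = 240, P(17,2) = 272, P(18,2) = 306 ✓. So n = 18.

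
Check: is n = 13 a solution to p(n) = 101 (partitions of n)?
Yes

Reasoning: Pentagonal recurrence p(n) = p(n−1) + p(n−2) − p(n−5) − p(n−7) + …: p(13) = p(12) + p(11) − p(8) − p(6) + p(1) = 77 + 56 − 22 − 11 + 1 = 101, which equals 101.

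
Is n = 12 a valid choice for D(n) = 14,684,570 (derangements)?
No
D(12) = (12-1)·[D(11) + D(10)] = 11·[14,684,570 + 1,334,961] = 176,214,841, which does not equal 14,684,570.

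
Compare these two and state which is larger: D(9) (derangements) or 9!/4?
D(9)

Solution: D(9) = (9-1)·[D(8) + D(7)] = 8·[14,833 + 1,854] = 133,496; 9!/4 = 362,880/4 = 90,720.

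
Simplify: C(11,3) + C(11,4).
495

Solution: By Pascal's identity: C(12,4) = 495.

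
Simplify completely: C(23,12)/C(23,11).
C(n,k+1)/C(n,k) = (n−k)/(k+1). Here (23−11)/(11+1) = 12/12 = 1.

Answer: 1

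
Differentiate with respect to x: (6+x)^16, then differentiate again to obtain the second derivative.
240(6+x)^14

Solution: First derivative: 16(6+x)^{15}. Second derivative: 16·15·(6+x)^{14} = 240(6+x)^{14}.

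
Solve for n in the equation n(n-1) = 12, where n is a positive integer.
n² − n − 12 = 0, so n = (1 ± √(1 + 4·12))/2 = (1 ± √49)/2 = (1 ± 7)/2, i.e. n = 4 or n = -3. Taking the positive root, n = 4 (check: 4×3 = 12).

Answer: 4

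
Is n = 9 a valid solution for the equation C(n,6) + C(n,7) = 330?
No

C(9,6) + C(9,7) = 84 + 36 = 120, which does not equal 330.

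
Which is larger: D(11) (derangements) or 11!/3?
D(11)

Explanation: D(11) = (11-1)·[D(10) + D(9)] = 10·[1,334,961 + 133,496] = 14,684,570; 11!/3 = 39,916,800/3 = 13,305,600.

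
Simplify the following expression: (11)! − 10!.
(11)! − 10! = (11)·10! − 10! = (11−1)·10! = 10·10! = 36,288,000.

Answer: 36,288,000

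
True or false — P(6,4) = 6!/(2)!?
Permutation formula P(n,k) = n!/(n-k)!: 6!/2! = 720/2 = 360 = P(6,4). The statement holds.

Answer: True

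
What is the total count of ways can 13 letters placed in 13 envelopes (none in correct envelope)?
Using D(n) = (n-1)[D(n-1) + D(n-2)]:
D(13) = (13-1) × [D(12) + D(11)]
      = 12 × [176214841 + 14684570]
      = 12 × 190899411
      = 2,290,792,932
Final answer: 2,290,792,932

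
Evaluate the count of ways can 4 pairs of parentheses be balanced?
Using the Catalan number formula: C_n = C(2n, n) / (n+1)
C_4 = C(8, 4) / (4+1)
     = 70 / 5
     = 14

Answer: 14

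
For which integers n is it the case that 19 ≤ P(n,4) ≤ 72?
4

Solution: P(3,4)=0; P(4,4)=24; P(5,4)=120. So valid n = 4.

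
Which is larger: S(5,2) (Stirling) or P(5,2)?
P(5,2)

Working:
S(5,2) = 2·S(4,2) + S(4,1) = 2·7 + 1 = 15; P(5,2) = 20.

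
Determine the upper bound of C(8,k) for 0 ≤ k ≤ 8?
Maximum at k = 4: C(8,4) = 70.
Final answer: 70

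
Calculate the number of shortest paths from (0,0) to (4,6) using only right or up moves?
210

Choose 4 rights from 10 moves: C(10,4) = 210.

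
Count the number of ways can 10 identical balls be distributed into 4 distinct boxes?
C(10+4-1, 4-1) = C(13, 3) = 286.

Answer: 286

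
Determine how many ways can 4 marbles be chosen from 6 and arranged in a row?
360

Working:
P(6,4) = 6!/(6-4)! = 360.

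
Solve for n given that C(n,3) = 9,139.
39

Explanation: C(n,3) = n(n−1)(n−2)/3! is increasing in n, and n(n−1)(n−2) = 3!·9,139 = 54,834 ≈ (n−1)^3 gives n ≈ 39.0. Check: C(37,3) = 7,770, C(38,3) = 8,436, C(39,3) = 9,139 ✓. So n = 39.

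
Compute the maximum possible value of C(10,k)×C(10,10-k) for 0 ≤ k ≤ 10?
63,504

C(10,k)·C(10,10-k) = C(10,k)², maximised at the centre k = 5: C(10,5)² = 63,504.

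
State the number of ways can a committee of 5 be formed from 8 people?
C(8,5) = 8! / (5! × (8-5)!)
         = 8! / (5! × 3!)
         = 56

Answer: 56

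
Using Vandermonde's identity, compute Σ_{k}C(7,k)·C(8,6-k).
5,005

Reasoning: = C(7+8,6) = C(15,6) = 5,005.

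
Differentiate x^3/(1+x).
(3x^2(1+x) - x^3)/(1+x)²

Solution: Quotient rule: [3x^{2}(1+x) - x^3]/(1+x)².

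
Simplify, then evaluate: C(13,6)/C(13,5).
C(n,k+1)/C(n,k) = (n−k)/(k+1). Here (13−5)/(5+1) = 8/6 = 4/3.

Answer: 4/3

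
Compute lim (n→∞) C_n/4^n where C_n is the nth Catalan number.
0

Explanation: C_n ~ 4^n/(n^(3/2)√π), so n^0·C_n/4^n ~ n^(0 − 3/2)/√π → 0.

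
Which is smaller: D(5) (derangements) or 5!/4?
D(5) = (5-1)·[D(4) + D(3)] = 4·[9 + 2] = 44; 5!/4 = 120/4 = 30.
Final answer: 5!/4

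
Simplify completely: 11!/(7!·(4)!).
330
This is C(11,7) = 330.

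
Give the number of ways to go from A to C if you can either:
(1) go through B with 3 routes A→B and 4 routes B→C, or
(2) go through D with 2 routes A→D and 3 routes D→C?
18

Reasoning: Route via B: 3×4=12. Route via D: 2×3=6. Total: 18.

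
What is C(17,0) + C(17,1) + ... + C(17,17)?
Sum of binomial coefficients = 2^17 = 131,072.

Answer: 131,072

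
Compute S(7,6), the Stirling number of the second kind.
Using the Stirling recurrence: S(n,k) = k·S(n-1,k) + S(n-1,k-1)
S(7,6) = 6·S(6,6) + S(6,5)
         = 6·1 + 15
         = 6 + 15
         = 21

Answer: 21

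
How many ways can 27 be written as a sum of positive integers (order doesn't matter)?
3,010

Explanation: Pentagonal recurrence p(n) = p(n−1) + p(n−2) − p(n−5) − p(n−7) + …: p(27) = p(26) + p(25) − p(22) − p(20) + p(15) + p(12) − p(5) − p(1) = 2,436 + 1,958 − 1,002 − 627 + 176 + 77 − 7 − 1 = 3,010.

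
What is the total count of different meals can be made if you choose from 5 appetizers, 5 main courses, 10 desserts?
250

By the multiplication principle: 5 × 5 × 10 = 250.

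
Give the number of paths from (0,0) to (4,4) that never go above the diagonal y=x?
Counted by the Catalan number C_4: C_4 = C(8,4)/(4+1) = 70/5 = 14.

Answer: 14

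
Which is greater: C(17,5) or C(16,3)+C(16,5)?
C(17,5)

Reasoning: C(17,5)=6,188; C(16,3)+C(16,5)=560+4,368=4,928.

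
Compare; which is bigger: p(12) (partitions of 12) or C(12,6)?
C(12,6)
Pentagonal recurrence p(n) = p(n−1) + p(n−2) − p(n−5) − p(n−7) + …: p(12) = p(11) + p(10) − p(7) − p(5) + p(0) = 56 + 42 − 15 − 7 + 1 = 77; C(12,6) = 924.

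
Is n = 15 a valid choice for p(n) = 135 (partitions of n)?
No

Reasoning: Pentagonal recurrence p(n) = p(n−1) + p(n−2) − p(n−5) − p(n−7) + …: p(15) = p(14) + p(13) − p(10) − p(8) + p(3) + p(0) = 135 + 101 − 42 − 22 + 3 + 1 = 176, which does not equal 135.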